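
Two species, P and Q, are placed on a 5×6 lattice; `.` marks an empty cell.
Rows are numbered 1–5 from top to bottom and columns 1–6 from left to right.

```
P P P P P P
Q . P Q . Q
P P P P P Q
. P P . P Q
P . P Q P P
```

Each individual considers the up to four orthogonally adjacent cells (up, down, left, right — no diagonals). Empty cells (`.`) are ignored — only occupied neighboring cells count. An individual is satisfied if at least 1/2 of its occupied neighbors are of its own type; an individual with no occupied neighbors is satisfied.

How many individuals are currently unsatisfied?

4

(1,1)P 1/2 ok
(1,2)P 2/2 ok
(1,3)P 3/3 ok
(1,4)P 2/3 ok
(1,5)P 2/2 ok
(1,6)P 1/2 ok
(2,1)Q 0/2 unhappy
(2,3)P 2/3 ok
(2,4)Q 0/3 unhappy
(2,6)Q 1/2 ok
(3,1)P 1/2 ok
(3,2)P 3/3 ok
(3,3)P 4/4 ok
(3,4)P 2/3 ok
(3,5)P 2/3 ok
(3,6)Q 2/3 ok
(4,2)P 2/2 ok
(4,3)P 3/3 ok
(4,5)P 2/3 ok
(4,6)Q 1/3 unhappy
(5,1)P 0/0 ok
(5,3)P 1/2 ok
(5,4)Q 0/2 unhappy
(5,5)P 2/3 ok
(5,6)P 1/2 ok
Unsatisfied: (2,1), (2,4), (4,6), (5,4) — 4 in total.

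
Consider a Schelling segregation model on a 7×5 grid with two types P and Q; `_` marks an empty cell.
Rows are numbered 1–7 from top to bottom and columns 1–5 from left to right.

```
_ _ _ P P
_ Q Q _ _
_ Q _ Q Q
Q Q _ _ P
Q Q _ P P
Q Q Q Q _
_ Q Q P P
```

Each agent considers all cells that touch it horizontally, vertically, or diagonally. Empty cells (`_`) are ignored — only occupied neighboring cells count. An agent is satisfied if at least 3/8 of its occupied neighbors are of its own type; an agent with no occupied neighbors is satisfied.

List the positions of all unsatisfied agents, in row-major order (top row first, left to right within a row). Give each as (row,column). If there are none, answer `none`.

(6,4), (7,4)

(1,4)P 1/2 ✓
(1,5)P 1/1 ✓
(2,2)Q 2/2 ✓
(2,3)Q 3/4 ✓
(3,2)Q 4/4 ✓
(3,4)Q 2/3 ✓
(3,5)Q 1/2 ✓
(4,1)Q 4/4 ✓
(4,2)Q 4/4 ✓
(4,5)P 2/4 ✓
(5,1)Q 5/5 ✓
(5,2)Q 6/6 ✓
(5,4)P 2/4 ✓
(5,5)P 2/3 ✓
(6,1)Q 4/4 ✓
(6,2)Q 6/6 ✓
(6,3)Q 5/7 ✓
(6,4)Q 2/6 ✗
(7,2)Q 4/4 ✓
(7,3)Q 4/5 ✓
(7,4)P 1/4 ✗
(7,5)P 1/2 ✓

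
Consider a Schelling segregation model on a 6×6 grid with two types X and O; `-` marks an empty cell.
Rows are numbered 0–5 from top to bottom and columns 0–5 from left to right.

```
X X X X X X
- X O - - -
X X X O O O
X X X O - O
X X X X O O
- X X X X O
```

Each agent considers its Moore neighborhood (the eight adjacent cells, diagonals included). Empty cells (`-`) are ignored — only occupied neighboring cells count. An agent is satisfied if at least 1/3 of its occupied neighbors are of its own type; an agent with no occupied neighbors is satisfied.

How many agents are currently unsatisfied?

(0,0)X 2/2 satisfied
(0,1)X 3/4 satisfied
(0,2)X 3/4 satisfied
(0,3)X 2/3 satisfied
(0,4)X 2/2 satisfied
(0,5)X 1/1 satisfied
(1,1)X 6/7 satisfied
(1,2)O 1/7 not
(2,0)X 4/4 satisfied
(2,1)X 6/7 satisfied
(2,2)X 4/7 satisfied
(2,3)O 3/5 satisfied
(2,4)O 4/4 satisfied
(2,5)O 2/2 satisfied
(3,0)X 5/5 satisfied
(3,1)X 8/8 satisfied
(3,2)X 6/8 satisfied
(3,3)O 3/7 satisfied
(3,5)O 4/4 satisfied
(4,0)X 4/4 satisfied
(4,1)X 7/7 satisfied
(4,2)X 7/8 satisfied
(4,3)X 5/7 satisfied
(4,4)O 4/7 satisfied
(4,5)O 3/4 satisfied
(5,1)X 4/4 satisfied
(5,2)X 5/5 satisfied
(5,3)X 4/5 satisfied
(5,4)X 2/5 satisfied
(5,5)O 2/3 satisfied
Unsatisfied: (1,2) — 1 in total.

1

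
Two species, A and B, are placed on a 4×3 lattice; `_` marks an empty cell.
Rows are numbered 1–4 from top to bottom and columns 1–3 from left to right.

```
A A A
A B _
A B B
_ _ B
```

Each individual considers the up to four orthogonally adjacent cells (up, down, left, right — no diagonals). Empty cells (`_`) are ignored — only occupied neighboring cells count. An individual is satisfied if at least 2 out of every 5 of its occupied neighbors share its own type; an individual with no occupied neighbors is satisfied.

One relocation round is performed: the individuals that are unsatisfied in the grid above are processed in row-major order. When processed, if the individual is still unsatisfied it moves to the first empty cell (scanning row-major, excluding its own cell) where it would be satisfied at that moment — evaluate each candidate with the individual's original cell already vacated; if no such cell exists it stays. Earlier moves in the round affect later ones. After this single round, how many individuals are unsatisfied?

Initially unsatisfied (in order): (2,2).
  (2,2) → (2,3).
Resulting grid:
A A A
A _ B
A B B
_ _ B
All satisfied now.

0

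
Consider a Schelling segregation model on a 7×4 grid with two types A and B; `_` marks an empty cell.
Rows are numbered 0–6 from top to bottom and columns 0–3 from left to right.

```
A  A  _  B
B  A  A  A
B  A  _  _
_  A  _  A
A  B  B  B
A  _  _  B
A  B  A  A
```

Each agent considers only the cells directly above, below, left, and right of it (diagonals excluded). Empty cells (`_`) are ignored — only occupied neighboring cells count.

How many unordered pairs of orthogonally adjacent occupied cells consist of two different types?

10

Scan each occupied cell's neighbors to the right and below so each pair is counted once.
Row 0: A(0,0)–A(0,1)= A(0,0)–B(1,0)≠ A(0,1)–A(1,1)= B(0,3)–A(1,3)≠  → 2/4 unlike.
Row 1: B(1,0)–A(1,1)≠ B(1,0)–B(2,0)= A(1,1)–A(1,2)= A(1,1)–A(2,1)= A(1,2)–A(1,3)=  → 1/5 unlike.
Row 2: B(2,0)–A(2,1)≠ A(2,1)–A(3,1)=  → 1/2 unlike.
Row 3: A(3,1)–B(4,1)≠ A(3,3)–B(4,3)≠  → 2/2 unlike.
Row 4: A(4,0)–B(4,1)≠ A(4,0)–A(5,0)= B(4,1)–B(4,2)= B(4,2)–B(4,3)= B(4,3)–B(5,3)=  → 1/5 unlike.
Row 5: A(5,0)–A(6,0)= B(5,3)–A(6,3)≠  → 1/2 unlike.
Row 6: A(6,0)–B(6,1)≠ B(6,1)–A(6,2)≠ A(6,2)–A(6,3)=  → 2/3 unlike.
Total adjacent occupied pairs: 23; unlike-type pairs: 10.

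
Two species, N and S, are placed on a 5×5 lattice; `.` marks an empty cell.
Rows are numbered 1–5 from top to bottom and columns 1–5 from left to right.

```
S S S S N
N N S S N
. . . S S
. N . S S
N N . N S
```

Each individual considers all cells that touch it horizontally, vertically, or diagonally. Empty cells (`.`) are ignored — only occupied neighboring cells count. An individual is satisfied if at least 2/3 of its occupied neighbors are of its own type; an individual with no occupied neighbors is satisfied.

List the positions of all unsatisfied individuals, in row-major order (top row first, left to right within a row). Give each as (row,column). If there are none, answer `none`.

(1,1), (1,2), (1,4), (1,5), (2,1), (2,2), (2,5), (5,4)

Row 1: (1,1)S 1/3 unhappy · (1,2)S 3/5 unhappy · (1,3)S 4/5 ok · (1,4)S 3/5 unhappy · (1,5)N 1/3 unhappy
Row 2: (2,1)N 1/3 unhappy · (2,2)N 1/5 unhappy · (2,3)S 5/6 ok · (2,4)S 5/7 ok · (2,5)N 1/5 unhappy
Row 3: (3,4)S 5/6 ok · (3,5)S 4/5 ok
Row 4: (4,2)N 2/2 ok · (4,4)S 4/5 ok · (4,5)S 4/5 ok
Row 5: (5,1)N 2/2 ok · (5,2)N 2/2 ok · (5,4)N 0/3 unhappy · (5,5)S 2/3 ok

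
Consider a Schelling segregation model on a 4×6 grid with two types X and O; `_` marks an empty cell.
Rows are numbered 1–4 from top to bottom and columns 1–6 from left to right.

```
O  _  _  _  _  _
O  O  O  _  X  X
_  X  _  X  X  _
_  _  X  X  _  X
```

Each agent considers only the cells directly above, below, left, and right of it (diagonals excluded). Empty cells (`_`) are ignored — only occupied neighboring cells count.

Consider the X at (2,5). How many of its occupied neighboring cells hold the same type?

Occupied neighbors of (2,5): (3,5)=X, (2,6)=X.
Same type (X): 2 of 2.

2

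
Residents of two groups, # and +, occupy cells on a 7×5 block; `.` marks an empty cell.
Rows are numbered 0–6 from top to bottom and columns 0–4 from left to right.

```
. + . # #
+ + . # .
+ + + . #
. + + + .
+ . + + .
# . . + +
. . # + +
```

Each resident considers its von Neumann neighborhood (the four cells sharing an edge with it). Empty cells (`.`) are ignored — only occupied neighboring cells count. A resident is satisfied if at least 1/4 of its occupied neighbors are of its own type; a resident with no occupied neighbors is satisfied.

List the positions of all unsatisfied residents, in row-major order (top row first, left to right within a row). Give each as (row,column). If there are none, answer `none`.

Row 0: (0,1)+ 1/1 ok · (0,3)# 2/2 ok · (0,4)# 1/1 ok
Row 1: (1,0)+ 2/2 ok · (1,1)+ 3/3 ok · (1,3)# 1/1 ok
Row 2: (2,0)+ 2/2 ok · (2,1)+ 4/4 ok · (2,2)+ 2/2 ok · (2,4)# 0/0 ok
Row 3: (3,1)+ 2/2 ok · (3,2)+ 4/4 ok · (3,3)+ 2/2 ok
Row 4: (4,0)+ 0/1 unhappy · (4,2)+ 2/2 ok · (4,3)+ 3/3 ok
Row 5: (5,0)# 0/1 unhappy · (5,3)+ 3/3 ok · (5,4)+ 2/2 ok
Row 6: (6,2)# 0/1 unhappy · (6,3)+ 2/3 ok · (6,4)+ 2/2 ok

(4,0), (5,0), (6,2)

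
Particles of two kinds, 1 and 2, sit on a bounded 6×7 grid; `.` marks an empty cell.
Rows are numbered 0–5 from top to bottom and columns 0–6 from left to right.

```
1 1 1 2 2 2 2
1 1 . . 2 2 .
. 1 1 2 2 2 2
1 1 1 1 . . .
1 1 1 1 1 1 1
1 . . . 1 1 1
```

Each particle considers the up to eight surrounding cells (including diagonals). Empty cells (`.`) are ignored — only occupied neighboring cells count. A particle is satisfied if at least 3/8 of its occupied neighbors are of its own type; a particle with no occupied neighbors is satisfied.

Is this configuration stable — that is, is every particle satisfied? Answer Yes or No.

(0,0)1 3/3 ✓
(0,1)1 4/4 ✓
(0,2)1 2/3 ✓
(0,3)2 2/3 ✓
(0,4)2 4/4 ✓
(0,5)2 4/4 ✓
(0,6)2 2/2 ✓
(1,0)1 4/4 ✓
(1,1)1 6/6 ✓
(1,4)2 7/7 ✓
(1,5)2 7/7 ✓
(2,1)1 6/6 ✓
(2,2)1 5/6 ✓
(2,3)2 2/5 ✓
(2,4)2 4/5 ✓
(2,5)2 4/4 ✓
(2,6)2 2/2 ✓
(3,0)1 4/4 ✓
(3,1)1 7/7 ✓
(3,2)1 7/8 ✓
(3,3)1 5/7 ✓
(4,0)1 4/4 ✓
(4,1)1 6/6 ✓
(4,2)1 5/5 ✓
(4,3)1 5/5 ✓
(4,4)1 5/5 ✓
(4,5)1 5/5 ✓
(4,6)1 3/3 ✓
(5,0)1 2/2 ✓
(5,4)1 4/4 ✓
(5,5)1 5/5 ✓
(5,6)1 3/3 ✓
All meet the threshold, so the configuration is stable.

Yes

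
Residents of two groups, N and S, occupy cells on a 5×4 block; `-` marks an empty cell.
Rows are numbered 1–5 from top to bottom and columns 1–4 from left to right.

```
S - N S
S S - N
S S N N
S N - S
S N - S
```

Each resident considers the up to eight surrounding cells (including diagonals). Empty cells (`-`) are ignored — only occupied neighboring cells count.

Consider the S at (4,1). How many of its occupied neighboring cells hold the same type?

Occupied neighbors of (4,1): (3,1)=S, (3,2)=S, (4,2)=N, (5,1)=S, (5,2)=N.
Same type (S): 3 of 5.

3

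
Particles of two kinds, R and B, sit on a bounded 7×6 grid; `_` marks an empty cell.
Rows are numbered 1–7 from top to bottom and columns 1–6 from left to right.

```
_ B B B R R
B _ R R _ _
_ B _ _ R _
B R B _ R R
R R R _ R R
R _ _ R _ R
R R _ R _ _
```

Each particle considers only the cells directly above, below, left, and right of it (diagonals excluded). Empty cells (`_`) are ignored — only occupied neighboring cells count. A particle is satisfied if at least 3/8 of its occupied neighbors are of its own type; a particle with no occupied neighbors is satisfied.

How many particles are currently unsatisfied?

5

(1,2)B 1/1 satisfied
(1,3)B 2/3 satisfied
(1,4)B 1/3 not
(1,5)R 1/2 satisfied
(1,6)R 1/1 satisfied
(2,1)B 0/0 satisfied
(2,3)R 1/2 satisfied
(2,4)R 1/2 satisfied
(3,2)B 0/1 not
(3,5)R 1/1 satisfied
(4,1)B 0/2 not
(4,2)R 1/4 not
(4,3)B 0/2 not
(4,5)R 3/3 satisfied
(4,6)R 2/2 satisfied
(5,1)R 2/3 satisfied
(5,2)R 3/3 satisfied
(5,3)R 1/2 satisfied
(5,5)R 2/2 satisfied
(5,6)R 3/3 satisfied
(6,1)R 2/2 satisfied
(6,4)R 1/1 satisfied
(6,6)R 1/1 satisfied
(7,1)R 2/2 satisfied
(7,2)R 1/1 satisfied
(7,4)R 1/1 satisfied
Unsatisfied: (1,4), (3,2), (4,1), (4,2), (4,3) — 5 in total.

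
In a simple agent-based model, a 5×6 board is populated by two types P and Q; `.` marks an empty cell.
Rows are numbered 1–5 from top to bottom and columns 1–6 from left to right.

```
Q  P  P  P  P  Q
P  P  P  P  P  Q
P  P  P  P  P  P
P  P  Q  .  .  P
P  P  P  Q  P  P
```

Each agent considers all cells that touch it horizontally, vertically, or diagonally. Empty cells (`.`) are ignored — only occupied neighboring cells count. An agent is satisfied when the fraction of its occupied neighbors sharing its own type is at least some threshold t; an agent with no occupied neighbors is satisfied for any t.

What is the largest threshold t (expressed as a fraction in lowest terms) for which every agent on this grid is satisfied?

(1,1)Q 0/3
(1,2)P 4/5
(1,3)P 5/5
(1,4)P 5/5
(1,5)P 3/5
(1,6)Q 1/3
(2,1)P 4/5
(2,2)P 7/8
(2,3)P 8/8
(2,4)P 8/8
(2,5)P 6/8
(2,6)Q 1/5
(3,1)P 5/5
(3,2)P 7/8
(3,3)P 6/7
(3,4)P 5/6
(3,5)P 5/6
(3,6)P 3/4
(4,1)P 5/5
(4,2)P 7/8
(4,3)Q 1/7
(4,6)P 4/4
(5,1)P 3/3
(5,2)P 4/5
(5,3)P 2/4
(5,4)Q 1/3
(5,5)P 2/3
(5,6)P 2/2
The smallest same-type fraction is 0/3 at (1,1), which reduces to 0/1. Any threshold above that leaves this agent unsatisfied.

0/1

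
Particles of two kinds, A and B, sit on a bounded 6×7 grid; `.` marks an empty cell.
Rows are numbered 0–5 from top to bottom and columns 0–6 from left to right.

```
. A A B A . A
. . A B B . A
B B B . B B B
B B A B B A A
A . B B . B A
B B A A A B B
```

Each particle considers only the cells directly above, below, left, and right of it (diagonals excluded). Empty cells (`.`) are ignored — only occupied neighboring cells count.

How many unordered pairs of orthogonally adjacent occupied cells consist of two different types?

Scan each occupied cell's neighbors to the right and below so each pair is counted once.
Row 0: A(0,1)–A(0,2)= A(0,2)–B(0,3)≠ A(0,2)–A(1,2)= B(0,3)–A(0,4)≠ B(0,3)–B(1,3)= A(0,4)–B(1,4)≠ A(0,6)–A(1,6)=  → 3/7 unlike.
Row 1: A(1,2)–B(1,3)≠ A(1,2)–B(2,2)≠ B(1,3)–B(1,4)= B(1,4)–B(2,4)= A(1,6)–B(2,6)≠  → 3/5 unlike.
Row 2: B(2,0)–B(2,1)= B(2,0)–B(3,0)= B(2,1)–B(2,2)= B(2,1)–B(3,1)= B(2,2)–A(3,2)≠ B(2,4)–B(2,5)= B(2,4)–B(3,4)= B(2,5)–B(2,6)= B(2,5)–A(3,5)≠ B(2,6)–A(3,6)≠  → 3/10 unlike.
Row 3: B(3,0)–B(3,1)= B(3,0)–A(4,0)≠ B(3,1)–A(3,2)≠ A(3,2)–B(3,3)≠ A(3,2)–B(4,2)≠ B(3,3)–B(3,4)= B(3,3)–B(4,3)= B(3,4)–A(3,5)≠ A(3,5)–A(3,6)= A(3,5)–B(4,5)≠ A(3,6)–A(4,6)=  → 6/11 unlike.
Row 4: A(4,0)–B(5,0)≠ B(4,2)–B(4,3)= B(4,2)–A(5,2)≠ B(4,3)–A(5,3)≠ B(4,5)–A(4,6)≠ B(4,5)–B(5,5)= A(4,6)–B(5,6)≠  → 5/7 unlike.
Row 5: B(5,0)–B(5,1)= B(5,1)–A(5,2)≠ A(5,2)–A(5,3)= A(5,3)–A(5,4)= A(5,4)–B(5,5)≠ B(5,5)–B(5,6)=  → 2/6 unlike.
Total adjacent occupied pairs: 46; unlike-type pairs: 22.

22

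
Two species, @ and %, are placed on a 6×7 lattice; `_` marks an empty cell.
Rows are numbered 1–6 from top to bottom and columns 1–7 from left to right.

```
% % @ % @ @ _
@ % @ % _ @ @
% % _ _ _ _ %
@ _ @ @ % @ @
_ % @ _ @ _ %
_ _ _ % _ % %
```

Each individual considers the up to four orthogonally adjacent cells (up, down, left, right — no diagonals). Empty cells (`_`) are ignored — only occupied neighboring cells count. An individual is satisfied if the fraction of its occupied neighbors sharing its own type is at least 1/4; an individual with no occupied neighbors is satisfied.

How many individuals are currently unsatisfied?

6

Row 1: (1,1)% 1/2 ok · (1,2)% 2/3 ok · (1,3)@ 1/3 ok · (1,4)% 1/3 ok · (1,5)@ 1/2 ok · (1,6)@ 2/2 ok
Row 2: (2,1)@ 0/3 unhappy · (2,2)% 2/4 ok · (2,3)@ 1/3 ok · (2,4)% 1/2 ok · (2,6)@ 2/2 ok · (2,7)@ 1/2 ok
Row 3: (3,1)% 1/3 ok · (3,2)% 2/2 ok · (3,7)% 0/2 unhappy
Row 4: (4,1)@ 0/1 unhappy · (4,3)@ 2/2 ok · (4,4)@ 1/2 ok · (4,5)% 0/3 unhappy · (4,6)@ 1/2 ok · (4,7)@ 1/3 ok
Row 5: (5,2)% 0/1 unhappy · (5,3)@ 1/2 ok · (5,5)@ 0/1 unhappy · (5,7)% 1/2 ok
Row 6: (6,4)% 0/0 ok · (6,6)% 1/1 ok · (6,7)% 2/2 ok
Unsatisfied: (2,1), (3,7), (4,1), (4,5), (5,2), (5,5) — 6 in total.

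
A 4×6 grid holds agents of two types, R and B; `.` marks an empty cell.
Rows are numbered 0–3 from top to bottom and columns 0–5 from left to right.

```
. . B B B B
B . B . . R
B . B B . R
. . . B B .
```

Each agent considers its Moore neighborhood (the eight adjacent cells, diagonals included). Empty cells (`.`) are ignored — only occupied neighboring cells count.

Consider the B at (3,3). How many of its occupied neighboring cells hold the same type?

Occupied neighbors of (3,3): (2,2)=B, (2,3)=B, (3,4)=B.
Same type (B): 3 of 3.

3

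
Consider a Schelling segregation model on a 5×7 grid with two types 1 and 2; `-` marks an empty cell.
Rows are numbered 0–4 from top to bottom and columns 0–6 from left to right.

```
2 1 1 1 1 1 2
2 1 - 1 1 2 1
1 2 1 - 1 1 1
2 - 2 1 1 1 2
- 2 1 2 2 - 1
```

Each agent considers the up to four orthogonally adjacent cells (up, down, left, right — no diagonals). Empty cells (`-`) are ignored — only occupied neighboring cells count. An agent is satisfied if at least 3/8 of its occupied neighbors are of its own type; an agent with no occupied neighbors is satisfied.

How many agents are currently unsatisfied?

(0,0)2 1/2 ok
(0,1)1 2/3 ok
(0,2)1 2/2 ok
(0,3)1 3/3 ok
(0,4)1 3/3 ok
(0,5)1 1/3 unhappy
(0,6)2 0/2 unhappy
(1,0)2 1/3 unhappy
(1,1)1 1/3 unhappy
(1,3)1 2/2 ok
(1,4)1 3/4 ok
(1,5)2 0/4 unhappy
(1,6)1 1/3 unhappy
(2,0)1 0/3 unhappy
(2,1)2 0/3 unhappy
(2,2)1 0/2 unhappy
(2,4)1 3/3 ok
(2,5)1 3/4 ok
(2,6)1 2/3 ok
(3,0)2 0/1 unhappy
(3,2)2 0/3 unhappy
(3,3)1 1/3 unhappy
(3,4)1 3/4 ok
(3,5)1 2/3 ok
(3,6)2 0/3 unhappy
(4,1)2 0/1 unhappy
(4,2)1 0/3 unhappy
(4,3)2 1/3 unhappy
(4,4)2 1/2 ok
(4,6)1 0/1 unhappy
Unsatisfied: (0,5), (0,6), (1,0), (1,1), (1,5), (1,6), (2,0), (2,1), (2,2), (3,0), (3,2), (3,3), (3,6), (4,1), (4,2), (4,3), (4,6) — 17 in total.

17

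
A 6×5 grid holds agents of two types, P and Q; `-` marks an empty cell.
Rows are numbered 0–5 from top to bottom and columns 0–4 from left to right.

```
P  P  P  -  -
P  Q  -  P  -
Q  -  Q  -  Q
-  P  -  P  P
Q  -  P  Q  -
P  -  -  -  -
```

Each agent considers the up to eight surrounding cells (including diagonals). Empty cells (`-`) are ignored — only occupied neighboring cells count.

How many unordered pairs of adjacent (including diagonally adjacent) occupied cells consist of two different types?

Scan each occupied cell's neighbors to the right and below (and the two forward diagonals) so each pair is counted once.
From row 0: 3 unlike of 8 pairs (running 3/8).
From row 1: 4 unlike of 6 pairs (running 7/14).
From row 2: 5 unlike of 5 pairs (running 12/19).
From row 3: 3 unlike of 6 pairs (running 15/25).
From row 4: 2 unlike of 2 pairs (running 17/27).
Total adjacent occupied pairs: 27; unlike-type pairs: 17.

17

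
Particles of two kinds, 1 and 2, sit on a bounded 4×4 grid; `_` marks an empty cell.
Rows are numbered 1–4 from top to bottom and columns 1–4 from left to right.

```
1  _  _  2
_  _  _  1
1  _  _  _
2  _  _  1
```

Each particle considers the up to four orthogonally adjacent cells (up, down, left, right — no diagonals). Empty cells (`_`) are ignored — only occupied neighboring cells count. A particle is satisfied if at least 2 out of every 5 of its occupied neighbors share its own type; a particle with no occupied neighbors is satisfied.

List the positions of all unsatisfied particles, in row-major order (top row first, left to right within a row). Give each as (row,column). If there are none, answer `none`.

(1,4), (2,4), (3,1), (4,1)

Row 1: (1,1)1 0/0 ✓ · (1,4)2 0/1 ✗
Row 2: (2,4)1 0/1 ✗
Row 3: (3,1)1 0/1 ✗
Row 4: (4,1)2 0/1 ✗ · (4,4)1 0/0 ✓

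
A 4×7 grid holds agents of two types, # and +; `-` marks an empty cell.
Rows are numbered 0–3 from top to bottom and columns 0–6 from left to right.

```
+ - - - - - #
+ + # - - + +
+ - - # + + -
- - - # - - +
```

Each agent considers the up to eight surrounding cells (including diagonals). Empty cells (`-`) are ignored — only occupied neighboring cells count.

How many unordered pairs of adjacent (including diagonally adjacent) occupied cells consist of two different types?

Scan each occupied cell's neighbors to the right and below (and the two forward diagonals) so each pair is counted once.
From row 0: 2 unlike of 4 pairs (running 2/4).
From row 1: 1 unlike of 9 pairs (running 3/13).
From row 2: 2 unlike of 5 pairs (running 5/18).
Total adjacent occupied pairs: 18; unlike-type pairs: 5.

5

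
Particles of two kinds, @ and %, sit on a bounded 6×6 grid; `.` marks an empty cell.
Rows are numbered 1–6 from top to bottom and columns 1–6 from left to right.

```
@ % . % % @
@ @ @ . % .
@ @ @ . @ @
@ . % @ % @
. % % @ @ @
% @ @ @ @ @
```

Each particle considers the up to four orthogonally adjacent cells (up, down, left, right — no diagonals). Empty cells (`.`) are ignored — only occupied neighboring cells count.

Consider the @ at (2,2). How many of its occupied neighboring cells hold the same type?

Occupied neighbors of (2,2): (1,2)=%, (3,2)=@, (2,1)=@, (2,3)=@.
Same type (@): 3 of 4.

3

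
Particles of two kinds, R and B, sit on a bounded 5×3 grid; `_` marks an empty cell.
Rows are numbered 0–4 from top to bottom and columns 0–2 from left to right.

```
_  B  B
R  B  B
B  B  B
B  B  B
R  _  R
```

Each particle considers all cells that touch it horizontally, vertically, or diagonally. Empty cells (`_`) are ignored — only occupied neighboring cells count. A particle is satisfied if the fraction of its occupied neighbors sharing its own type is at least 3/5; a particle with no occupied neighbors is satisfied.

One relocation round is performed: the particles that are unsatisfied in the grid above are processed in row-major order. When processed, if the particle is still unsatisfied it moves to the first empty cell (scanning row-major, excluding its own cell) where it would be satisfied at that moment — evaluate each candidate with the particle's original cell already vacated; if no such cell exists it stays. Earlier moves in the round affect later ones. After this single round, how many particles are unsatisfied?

Initially unsatisfied (in order): (1,0), (4,0), (4,2).
  (1,0): no empty cell satisfies it; stays.
  (4,0): no empty cell satisfies it; stays.
  (4,2): no empty cell satisfies it; stays.
Resulting grid:
_ B B
R B B
B B B
B B B
R _ R
Unsatisfied now: (1,0), (4,0), (4,2).

3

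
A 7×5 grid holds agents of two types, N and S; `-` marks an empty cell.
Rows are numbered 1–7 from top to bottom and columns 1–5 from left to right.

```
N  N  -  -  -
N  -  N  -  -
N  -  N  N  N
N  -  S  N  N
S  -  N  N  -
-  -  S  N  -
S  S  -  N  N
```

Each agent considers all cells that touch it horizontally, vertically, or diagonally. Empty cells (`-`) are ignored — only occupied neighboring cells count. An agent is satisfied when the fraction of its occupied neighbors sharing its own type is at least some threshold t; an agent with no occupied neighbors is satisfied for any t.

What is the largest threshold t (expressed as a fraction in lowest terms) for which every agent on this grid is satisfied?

0/1

(1,1)N 2/2
(1,2)N 3/3
(2,1)N 3/3
(2,3)N 3/3
(3,1)N 2/2
(3,3)N 3/4
(3,4)N 5/6
(3,5)N 3/3
(4,1)N 1/2
(4,3)S 0/5
(4,4)N 6/7
(4,5)N 4/4
(5,1)S 0/1
(5,3)N 3/5
(5,4)N 4/6
(6,3)S 1/5
(6,4)N 4/5
(7,1)S 1/1
(7,2)S 2/2
(7,4)N 2/3
(7,5)N 2/2
The smallest same-type fraction is 0/5 at (4,3), which reduces to 0/1. Any threshold above that leaves this agent unsatisfied.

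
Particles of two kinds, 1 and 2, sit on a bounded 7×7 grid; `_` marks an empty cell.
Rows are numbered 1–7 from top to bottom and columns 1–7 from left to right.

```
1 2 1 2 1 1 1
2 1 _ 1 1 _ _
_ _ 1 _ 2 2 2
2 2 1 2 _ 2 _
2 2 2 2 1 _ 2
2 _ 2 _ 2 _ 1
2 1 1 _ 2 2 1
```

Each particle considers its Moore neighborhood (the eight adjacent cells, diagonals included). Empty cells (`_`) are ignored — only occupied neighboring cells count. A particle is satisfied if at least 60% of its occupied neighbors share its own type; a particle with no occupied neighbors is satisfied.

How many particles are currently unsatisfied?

16

Row 1: (1,1)1 1/3 unhappy · (1,2)2 1/4 unhappy · (1,3)1 2/4 unhappy · (1,4)2 0/4 unhappy · (1,5)1 3/4 ok · (1,6)1 3/3 ok · (1,7)1 1/1 ok
Row 2: (2,1)2 1/3 unhappy · (2,2)1 3/5 ok · (2,4)1 4/6 ok · (2,5)1 3/6 unhappy
Row 3: (3,3)1 3/5 ok · (3,5)2 3/5 ok · (3,6)2 3/4 ok · (3,7)2 2/2 ok
Row 4: (4,1)2 3/3 ok · (4,2)2 4/6 ok · (4,3)1 1/6 unhappy · (4,4)2 3/6 unhappy · (4,6)2 4/5 ok
Row 5: (5,1)2 4/4 ok · (5,2)2 6/7 ok · (5,3)2 5/6 ok · (5,4)2 4/6 ok · (5,5)1 0/4 unhappy · (5,7)2 1/2 unhappy
Row 6: (6,1)2 3/4 ok · (6,3)2 3/5 ok · (6,5)2 3/4 ok · (6,7)1 1/3 unhappy
Row 7: (7,1)2 1/2 unhappy · (7,2)1 1/4 unhappy · (7,3)1 1/2 unhappy · (7,5)2 2/2 ok · (7,6)2 2/4 unhappy · (7,7)1 1/2 unhappy
Unsatisfied: (1,1), (1,2), (1,3), (1,4), (2,1), (2,5), (4,3), (4,4), (5,5), (5,7), (6,7), (7,1), (7,2), (7,3), (7,6), (7,7) — 16 in total.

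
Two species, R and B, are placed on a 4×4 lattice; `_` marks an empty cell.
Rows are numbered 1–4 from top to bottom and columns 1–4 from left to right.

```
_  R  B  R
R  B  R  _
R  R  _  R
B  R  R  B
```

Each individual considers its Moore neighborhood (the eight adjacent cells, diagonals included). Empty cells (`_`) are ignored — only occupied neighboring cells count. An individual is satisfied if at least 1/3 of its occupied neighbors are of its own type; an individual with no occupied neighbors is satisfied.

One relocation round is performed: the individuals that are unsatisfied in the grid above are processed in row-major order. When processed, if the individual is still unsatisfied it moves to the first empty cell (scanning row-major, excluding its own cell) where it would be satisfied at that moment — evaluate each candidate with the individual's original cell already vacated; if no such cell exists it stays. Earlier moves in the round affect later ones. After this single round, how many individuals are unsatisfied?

3

Initially unsatisfied (in order): (1,3), (2,2), (4,1), (4,4).
  (1,3) → (1,1).
  (2,2): no empty cell satisfies it; stays.
  (4,1): no empty cell satisfies it; stays.
  (4,4): no empty cell satisfies it; stays.
Resulting grid:
B R _ R
R B R _
R R _ R
B R R B
Unsatisfied now: (2,2), (4,1), (4,4).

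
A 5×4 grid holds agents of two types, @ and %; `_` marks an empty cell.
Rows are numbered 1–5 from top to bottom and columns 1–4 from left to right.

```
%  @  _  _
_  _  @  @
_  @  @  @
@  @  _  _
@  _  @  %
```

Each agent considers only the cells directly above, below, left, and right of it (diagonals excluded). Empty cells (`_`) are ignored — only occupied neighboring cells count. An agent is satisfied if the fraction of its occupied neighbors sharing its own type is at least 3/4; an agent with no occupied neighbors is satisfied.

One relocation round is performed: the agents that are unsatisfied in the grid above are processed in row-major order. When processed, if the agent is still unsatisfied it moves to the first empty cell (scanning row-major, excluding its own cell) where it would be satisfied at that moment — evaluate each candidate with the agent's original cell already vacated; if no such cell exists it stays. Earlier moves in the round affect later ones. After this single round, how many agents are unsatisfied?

Initially unsatisfied (in order): (1,1), (1,2), (5,3), (5,4).
  (1,1) → (2,1).
  (1,2): now satisfied by earlier moves; stays.
  (5,3) → (1,3).
  (5,4): now satisfied by earlier moves; stays.
Resulting grid:
_ @ @ _
% _ @ @
_ @ @ @
@ @ _ _
@ _ _ %
All satisfied now.

0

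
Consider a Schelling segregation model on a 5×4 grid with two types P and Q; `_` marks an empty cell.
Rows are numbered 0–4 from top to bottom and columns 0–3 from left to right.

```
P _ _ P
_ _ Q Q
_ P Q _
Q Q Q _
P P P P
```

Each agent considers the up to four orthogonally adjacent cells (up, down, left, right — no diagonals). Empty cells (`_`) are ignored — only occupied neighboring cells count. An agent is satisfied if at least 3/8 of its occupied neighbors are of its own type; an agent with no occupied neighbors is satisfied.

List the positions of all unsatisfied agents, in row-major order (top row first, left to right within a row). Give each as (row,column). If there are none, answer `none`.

Row 0: (0,0)P 0/0 ✓ · (0,3)P 0/1 ✗
Row 1: (1,2)Q 2/2 ✓ · (1,3)Q 1/2 ✓
Row 2: (2,1)P 0/2 ✗ · (2,2)Q 2/3 ✓
Row 3: (3,0)Q 1/2 ✓ · (3,1)Q 2/4 ✓ · (3,2)Q 2/3 ✓
Row 4: (4,0)P 1/2 ✓ · (4,1)P 2/3 ✓ · (4,2)P 2/3 ✓ · (4,3)P 1/1 ✓

(0,3), (2,1)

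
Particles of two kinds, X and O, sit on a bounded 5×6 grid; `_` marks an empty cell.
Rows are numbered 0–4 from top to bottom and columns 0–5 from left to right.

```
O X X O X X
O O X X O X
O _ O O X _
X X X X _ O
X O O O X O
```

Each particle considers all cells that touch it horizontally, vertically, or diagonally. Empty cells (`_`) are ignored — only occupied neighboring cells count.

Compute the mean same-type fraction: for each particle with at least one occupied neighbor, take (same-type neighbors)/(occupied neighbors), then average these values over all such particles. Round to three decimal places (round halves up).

0.453

Row 0: (0,0)O 2/3 · (0,1)X 2/5 · (0,2)X 3/5 · (0,3)O 1/5 · (0,4)X 3/5 · (0,5)X 2/3
Row 1: (1,0)O 3/4 · (1,1)O 4/7 · (1,2)X 3/7 · (1,3)X 4/8 · (1,4)O 2/7 · (1,5)X 3/4
Row 2: (2,0)O 2/4 · (2,2)O 2/7 · (2,3)O 2/7 · (2,4)X 3/6
Row 3: (3,0)X 2/4 · (3,1)X 3/7 · (3,2)X 2/7 · (3,3)X 3/7 · (3,5)O 1/3
Row 4: (4,0)X 2/3 · (4,1)O 1/5 · (4,2)O 2/5 · (4,3)O 1/4 · (4,4)X 1/4 · (4,5)O 1/2
Sum over 27 particles: 2/3 + 2/5 + 3/5 + 1/5 + 3/5 + 2/3 + 3/4 + 4/7 + 3/7 + 4/8 + 2/7 + 3/4 + 2/4 + 2/7 + 2/7 + 3/6 + 2/4 + 3/7 + 2/7 + 3/7 + 1/3 + 2/3 + 1/5 + 2/5 + 1/4 + 1/4 + 1/2 = 367/30; mean = 367/30 ÷ 27 = 367/810 = 0.453086… → 0.453.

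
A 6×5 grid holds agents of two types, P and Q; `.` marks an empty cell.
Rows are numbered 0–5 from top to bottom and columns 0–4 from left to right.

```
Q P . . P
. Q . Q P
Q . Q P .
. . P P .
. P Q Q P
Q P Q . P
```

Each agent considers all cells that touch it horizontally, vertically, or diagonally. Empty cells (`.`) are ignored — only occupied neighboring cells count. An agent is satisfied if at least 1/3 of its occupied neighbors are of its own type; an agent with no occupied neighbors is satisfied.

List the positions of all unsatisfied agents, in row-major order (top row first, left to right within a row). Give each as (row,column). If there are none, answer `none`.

(0,1), (1,3), (5,0), (5,1)

(0,0)Q 1/2 ok
(0,1)P 0/2 unhappy
(0,4)P 1/2 ok
(1,1)Q 3/4 ok
(1,3)Q 1/4 unhappy
(1,4)P 2/3 ok
(2,0)Q 1/1 ok
(2,2)Q 2/5 ok
(2,3)P 3/5 ok
(3,2)P 3/6 ok
(3,3)P 3/6 ok
(4,1)P 2/5 ok
(4,2)Q 2/6 ok
(4,3)Q 2/6 ok
(4,4)P 2/3 ok
(5,0)Q 0/2 unhappy
(5,1)P 1/4 unhappy
(5,2)Q 2/4 ok
(5,4)P 1/2 ok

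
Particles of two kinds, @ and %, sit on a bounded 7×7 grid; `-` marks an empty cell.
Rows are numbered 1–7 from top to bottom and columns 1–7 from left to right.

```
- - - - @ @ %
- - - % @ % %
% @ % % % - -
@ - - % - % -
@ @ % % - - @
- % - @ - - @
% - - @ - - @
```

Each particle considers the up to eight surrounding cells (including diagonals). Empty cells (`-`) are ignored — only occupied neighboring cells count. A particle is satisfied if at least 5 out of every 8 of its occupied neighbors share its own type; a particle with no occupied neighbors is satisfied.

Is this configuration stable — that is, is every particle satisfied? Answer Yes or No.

No

(1,5)@ 2/4 ✗
(1,6)@ 2/5 ✗
(1,7)% 2/3 ✓
(2,4)% 3/5 ✗
(2,5)@ 2/6 ✗
(2,6)% 3/6 ✗
(2,7)% 2/3 ✓
(3,1)% 0/2 ✗
(3,2)@ 1/3 ✗
(3,3)% 3/4 ✓
(3,4)% 4/5 ✓
(3,5)% 5/6 ✓
(4,1)@ 3/4 ✓
(4,4)% 5/5 ✓
(4,6)% 1/2 ✗
(5,1)@ 2/3 ✓
(5,2)@ 2/4 ✗
(5,3)% 3/5 ✗
(5,4)% 2/3 ✓
(5,7)@ 1/2 ✗
(6,2)% 2/4 ✗
(6,4)@ 1/3 ✗
(6,7)@ 2/2 ✓
(7,1)% 1/1 ✓
(7,4)@ 1/1 ✓
(7,7)@ 1/1 ✓
For instance (1,5) has only 2/4 same-type neighbors, below 5/8.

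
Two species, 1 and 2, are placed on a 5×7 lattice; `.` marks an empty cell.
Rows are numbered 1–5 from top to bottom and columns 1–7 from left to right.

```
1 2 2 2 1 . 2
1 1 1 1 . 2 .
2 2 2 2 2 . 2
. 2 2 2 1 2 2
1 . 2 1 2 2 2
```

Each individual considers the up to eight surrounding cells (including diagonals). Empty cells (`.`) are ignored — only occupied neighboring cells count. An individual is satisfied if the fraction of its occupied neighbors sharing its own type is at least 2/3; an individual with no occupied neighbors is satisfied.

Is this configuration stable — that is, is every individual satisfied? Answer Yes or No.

No

Row 1: (1,1)1 2/3 ok · (1,2)2 1/5 unhappy · (1,3)2 2/5 unhappy · (1,4)2 1/4 unhappy · (1,5)1 1/3 unhappy · (1,7)2 1/1 ok
Row 2: (2,1)1 2/5 unhappy · (2,2)1 3/8 unhappy · (2,3)1 2/8 unhappy · (2,4)1 2/7 unhappy · (2,6)2 3/4 ok
Row 3: (3,1)2 2/4 unhappy · (3,2)2 4/7 unhappy · (3,3)2 5/8 unhappy · (3,4)2 4/7 unhappy · (3,5)2 4/6 ok · (3,7)2 3/3 ok
Row 4: (4,2)2 5/6 ok · (4,3)2 6/7 ok · (4,4)2 6/8 ok · (4,5)1 1/7 unhappy · (4,6)2 6/7 ok · (4,7)2 4/4 ok
Row 5: (5,1)1 0/1 unhappy · (5,3)2 3/4 ok · (5,4)1 1/5 unhappy · (5,5)2 3/5 unhappy · (5,6)2 4/5 ok · (5,7)2 3/3 ok
For instance (1,2) has only 1/5 same-type neighbors, below 2/3.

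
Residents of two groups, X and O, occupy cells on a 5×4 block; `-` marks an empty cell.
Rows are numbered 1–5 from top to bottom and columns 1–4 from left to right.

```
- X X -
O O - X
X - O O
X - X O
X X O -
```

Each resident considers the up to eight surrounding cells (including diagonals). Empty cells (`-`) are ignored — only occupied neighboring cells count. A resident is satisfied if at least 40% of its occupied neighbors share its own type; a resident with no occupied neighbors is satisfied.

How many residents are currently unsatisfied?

6

Row 1: (1,2)X 1/3 ✗ · (1,3)X 2/3 ✓
Row 2: (2,1)O 1/3 ✗ · (2,2)O 2/5 ✓ · (2,4)X 1/3 ✗
Row 3: (3,1)X 1/3 ✗ · (3,3)O 3/5 ✓ · (3,4)O 2/4 ✓
Row 4: (4,1)X 3/3 ✓ · (4,3)X 1/5 ✗ · (4,4)O 3/4 ✓
Row 5: (5,1)X 2/2 ✓ · (5,2)X 3/4 ✓ · (5,3)O 1/3 ✗
Unsatisfied: (1,2), (2,1), (2,4), (3,1), (4,3), (5,3) — 6 in total.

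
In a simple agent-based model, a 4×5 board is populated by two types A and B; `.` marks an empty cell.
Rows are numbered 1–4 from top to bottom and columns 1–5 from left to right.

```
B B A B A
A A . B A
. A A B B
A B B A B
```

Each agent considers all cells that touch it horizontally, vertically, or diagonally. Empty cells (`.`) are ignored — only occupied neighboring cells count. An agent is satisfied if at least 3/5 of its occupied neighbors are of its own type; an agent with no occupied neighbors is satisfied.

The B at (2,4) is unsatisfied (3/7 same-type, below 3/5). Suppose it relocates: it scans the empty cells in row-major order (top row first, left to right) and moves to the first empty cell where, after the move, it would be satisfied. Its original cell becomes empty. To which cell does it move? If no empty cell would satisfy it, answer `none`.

none

Vacating (2,4). Empty cells in order:
  (2,3): 3/7 same-type → still unsatisfied.
  (3,1): 1/5 same-type → still unsatisfied.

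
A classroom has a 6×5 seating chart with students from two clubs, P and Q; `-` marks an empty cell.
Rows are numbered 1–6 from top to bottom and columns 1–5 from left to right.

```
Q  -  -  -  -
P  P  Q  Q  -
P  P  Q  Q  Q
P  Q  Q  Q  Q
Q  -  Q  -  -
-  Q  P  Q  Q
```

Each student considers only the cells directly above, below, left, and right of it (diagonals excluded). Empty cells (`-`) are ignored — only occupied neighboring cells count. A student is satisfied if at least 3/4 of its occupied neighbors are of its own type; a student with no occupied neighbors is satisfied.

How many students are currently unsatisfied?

Row 1: (1,1)Q 0/1 ✗
Row 2: (2,1)P 2/3 ✗ · (2,2)P 2/3 ✗ · (2,3)Q 2/3 ✗ · (2,4)Q 2/2 ✓
Row 3: (3,1)P 3/3 ✓ · (3,2)P 2/4 ✗ · (3,3)Q 3/4 ✓ · (3,4)Q 4/4 ✓ · (3,5)Q 2/2 ✓
Row 4: (4,1)P 1/3 ✗ · (4,2)Q 1/3 ✗ · (4,3)Q 4/4 ✓ · (4,4)Q 3/3 ✓ · (4,5)Q 2/2 ✓
Row 5: (5,1)Q 0/1 ✗ · (5,3)Q 1/2 ✗
Row 6: (6,2)Q 0/1 ✗ · (6,3)P 0/3 ✗ · (6,4)Q 1/2 ✗ · (6,5)Q 1/1 ✓
Unsatisfied: (1,1), (2,1), (2,2), (2,3), (3,2), (4,1), (4,2), (5,1), (5,3), (6,2), (6,3), (6,4) — 12 in total.

12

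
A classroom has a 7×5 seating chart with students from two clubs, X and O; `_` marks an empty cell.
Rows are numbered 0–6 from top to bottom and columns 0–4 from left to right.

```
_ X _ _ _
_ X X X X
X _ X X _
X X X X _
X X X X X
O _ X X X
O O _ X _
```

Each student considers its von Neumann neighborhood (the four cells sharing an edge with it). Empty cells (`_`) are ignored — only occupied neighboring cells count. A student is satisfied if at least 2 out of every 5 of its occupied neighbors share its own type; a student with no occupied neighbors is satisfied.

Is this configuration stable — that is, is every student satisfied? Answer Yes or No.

Yes

(0,1)X 1/1 ok
(1,1)X 2/2 ok
(1,2)X 3/3 ok
(1,3)X 3/3 ok
(1,4)X 1/1 ok
(2,0)X 1/1 ok
(2,2)X 3/3 ok
(2,3)X 3/3 ok
(3,0)X 3/3 ok
(3,1)X 3/3 ok
(3,2)X 4/4 ok
(3,3)X 3/3 ok
(4,0)X 2/3 ok
(4,1)X 3/3 ok
(4,2)X 4/4 ok
(4,3)X 4/4 ok
(4,4)X 2/2 ok
(5,0)O 1/2 ok
(5,2)X 2/2 ok
(5,3)X 4/4 ok
(5,4)X 2/2 ok
(6,0)O 2/2 ok
(6,1)O 1/1 ok
(6,3)X 1/1 ok
All meet the threshold, so the configuration is stable.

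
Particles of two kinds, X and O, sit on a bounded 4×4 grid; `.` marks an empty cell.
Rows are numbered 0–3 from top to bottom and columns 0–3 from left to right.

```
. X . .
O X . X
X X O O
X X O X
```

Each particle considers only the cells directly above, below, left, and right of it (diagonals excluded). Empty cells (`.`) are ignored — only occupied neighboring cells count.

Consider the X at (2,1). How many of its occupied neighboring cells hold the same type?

Occupied neighbors of (2,1): (1,1)=X, (3,1)=X, (2,0)=X, (2,2)=O.
Same type (X): 3 of 4.

3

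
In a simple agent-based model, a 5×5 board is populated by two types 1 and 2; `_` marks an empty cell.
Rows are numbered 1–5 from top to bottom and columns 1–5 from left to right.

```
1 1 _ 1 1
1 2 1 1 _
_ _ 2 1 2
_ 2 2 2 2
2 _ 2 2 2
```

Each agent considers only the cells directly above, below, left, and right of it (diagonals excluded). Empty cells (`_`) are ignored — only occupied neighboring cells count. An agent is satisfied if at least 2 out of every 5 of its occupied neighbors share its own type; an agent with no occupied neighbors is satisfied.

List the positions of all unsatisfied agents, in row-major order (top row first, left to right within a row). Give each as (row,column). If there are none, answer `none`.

(2,2), (2,3), (3,3), (3,4)

Row 1: (1,1)1 2/2 satisfied · (1,2)1 1/2 satisfied · (1,4)1 2/2 satisfied · (1,5)1 1/1 satisfied
Row 2: (2,1)1 1/2 satisfied · (2,2)2 0/3 not · (2,3)1 1/3 not · (2,4)1 3/3 satisfied
Row 3: (3,3)2 1/3 not · (3,4)1 1/4 not · (3,5)2 1/2 satisfied
Row 4: (4,2)2 1/1 satisfied · (4,3)2 4/4 satisfied · (4,4)2 3/4 satisfied · (4,5)2 3/3 satisfied
Row 5: (5,1)2 0/0 satisfied · (5,3)2 2/2 satisfied · (5,4)2 3/3 satisfied · (5,5)2 2/2 satisfied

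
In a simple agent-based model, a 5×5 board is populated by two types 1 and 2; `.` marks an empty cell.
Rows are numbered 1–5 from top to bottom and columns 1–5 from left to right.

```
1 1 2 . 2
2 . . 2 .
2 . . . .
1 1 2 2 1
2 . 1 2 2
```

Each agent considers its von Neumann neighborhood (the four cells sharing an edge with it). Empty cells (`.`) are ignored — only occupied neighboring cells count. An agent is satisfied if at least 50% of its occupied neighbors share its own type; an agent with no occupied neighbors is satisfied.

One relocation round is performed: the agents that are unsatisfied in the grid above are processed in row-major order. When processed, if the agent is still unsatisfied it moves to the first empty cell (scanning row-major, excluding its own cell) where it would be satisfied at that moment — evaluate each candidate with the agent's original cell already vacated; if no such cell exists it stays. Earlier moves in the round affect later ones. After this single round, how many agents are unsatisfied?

1

Initially unsatisfied (in order): (1,3), (4,1), (4,3), (4,5), (5,1), (5,3).
  (1,3) → (1,4).
  (4,1) → (1,3).
  (4,3) → (2,2).
  (4,5) → (3,3).
  (5,1): now satisfied by earlier moves; stays.
  (5,3) → (2,3).
Resulting grid:
1 1 1 2 2
2 2 1 2 .
2 . 1 . .
. 1 . 2 .
2 . . 2 2
Unsatisfied now: (2,2).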